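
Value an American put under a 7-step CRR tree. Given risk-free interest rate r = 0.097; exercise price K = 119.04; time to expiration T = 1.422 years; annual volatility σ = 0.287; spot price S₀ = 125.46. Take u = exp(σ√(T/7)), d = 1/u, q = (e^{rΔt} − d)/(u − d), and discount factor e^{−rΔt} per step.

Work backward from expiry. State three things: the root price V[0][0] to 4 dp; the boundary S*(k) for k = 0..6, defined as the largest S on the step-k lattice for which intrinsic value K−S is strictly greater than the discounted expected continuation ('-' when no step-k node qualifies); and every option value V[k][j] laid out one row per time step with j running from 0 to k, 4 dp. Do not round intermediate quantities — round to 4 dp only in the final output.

price = 8.5528
boundary = - - - 85.1081 96.8610 85.1081 96.8610
tree:
8.5528
14.0206 4.2898
22.2410 7.6539 1.6314
33.9319 13.2706 3.2334 0.3505
44.2587 22.1790 6.3008 0.7846 0.0000
53.3325 33.9319 12.0063 1.7565 0.0000 0.0000
61.3053 44.2587 22.1790 3.9323 0.0000 0.0000 0.0000
68.3107 53.3325 33.9319 8.8030 0.0000 0.0000 0.0000 0.0000

Δt=0.20314, u=1.13809, d=0.87866, q=0.54441, disc=e^(-rΔt)=0.98049
k=7 terminal: V=max(K-S,0) → 68.3107 53.3325 33.9319 8.8030 0.0000 0.0000 0.0000 0.0000
k=6: j=0 S=57.7347 intr=61.3053 cont=58.9826 V=61.3053[EX]; j=1 S=74.7813 intr=44.2587 cont=41.9360 V=44.2587[EX]; j=2 S=96.8610 intr=22.1790 cont=19.8563 V=22.1790[EX]; j=3 S=125.4600 intr=0.0000 cont=3.9323 V=3.9323[hold]; j=4 S=162.5030 intr=0.0000 cont=0.0000 V=0.0000[hold]; j=5 S=210.4833 intr=0.0000 cont=0.0000 V=0.0000[hold]; j=6 S=272.6301 intr=0.0000 cont=0.0000 V=0.0000[hold]  S*(6)=96.8610
k=5: j=0 S=65.7075 intr=53.3325 cont=51.0098 V=53.3325[EX]; j=1 S=85.1081 intr=33.9319 cont=31.6092 V=33.9319[EX]; j=2 S=110.2370 intr=8.8030 cont=12.0063 V=12.0063[hold]; j=3 S=142.7853 intr=0.0000 cont=1.7565 V=1.7565[hold]; j=4 S=184.9437 intr=0.0000 cont=0.0000 V=0.0000[hold]; j=5 S=239.5498 intr=0.0000 cont=0.0000 V=0.0000[hold]  S*(5)=85.1081
k=4: j=0 S=74.7813 intr=44.2587 cont=41.9360 V=44.2587[EX]; j=1 S=96.8610 intr=22.1790 cont=21.5661 V=22.1790[EX]; j=2 S=125.4600 intr=0.0000 cont=6.3008 V=6.3008[hold]; j=3 S=162.5030 intr=0.0000 cont=0.7846 V=0.7846[hold]; j=4 S=210.4833 intr=0.0000 cont=0.0000 V=0.0000[hold]  S*(4)=96.8610
k=3: j=0 S=85.1081 intr=33.9319 cont=31.6092 V=33.9319[EX]; j=1 S=110.2370 intr=8.8030 cont=13.2706 V=13.2706[hold]; j=2 S=142.7853 intr=0.0000 cont=3.2334 V=3.2334[hold]; j=3 S=184.9437 intr=0.0000 cont=0.3505 V=0.3505[hold]  S*(3)=85.1081
k=2: j=0 S=96.8610 intr=22.1790 cont=22.2410 V=22.2410[hold]; j=1 S=125.4600 intr=0.0000 cont=7.6539 V=7.6539[hold]; j=2 S=162.5030 intr=0.0000 cont=1.6314 V=1.6314[hold]  S*(2)=-
k=1: j=0 S=110.2370 intr=8.8030 cont=14.0206 V=14.0206[hold]; j=1 S=142.7853 intr=0.0000 cont=4.2898 V=4.2898[hold]  S*(1)=-
k=0: j=0 S=125.4600 intr=0.0000 cont=8.5528 V=8.5528[hold]  S*(0)=-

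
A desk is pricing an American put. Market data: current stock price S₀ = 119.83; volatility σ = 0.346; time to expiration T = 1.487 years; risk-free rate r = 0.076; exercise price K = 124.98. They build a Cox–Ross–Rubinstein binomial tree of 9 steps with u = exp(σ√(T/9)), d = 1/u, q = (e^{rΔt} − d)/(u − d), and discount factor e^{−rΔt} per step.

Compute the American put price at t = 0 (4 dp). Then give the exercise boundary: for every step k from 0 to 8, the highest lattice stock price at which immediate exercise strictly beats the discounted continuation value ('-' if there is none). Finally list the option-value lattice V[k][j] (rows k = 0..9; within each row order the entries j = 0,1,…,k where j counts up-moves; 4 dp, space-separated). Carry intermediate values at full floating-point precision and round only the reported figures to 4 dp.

params: Δt=0.16522 u=1.15101 d=0.86880 q=0.50967 e^(-rΔt)=0.98752
t_9 payoffs: 91.1851 80.2077 65.6644 46.3972 20.8715 0.0000 0.0000 0.0000 0.0000 0.0000
t_8: node(8,0) S=38.8983 payoff=86.0817 vs cont=84.5222 → 86.0817 [stop]  node(8,1) S=51.5335 payoff=73.4465 vs cont=71.8870 → 73.4465 [stop]  node(8,2) S=68.2728 payoff=56.7072 vs cont=55.1476 → 56.7072 [stop]  node(8,3) S=90.4496 payoff=34.5304 vs cont=32.9708 → 34.5304 [stop]  node(8,4) S=119.8300 payoff=5.1500 vs cont=10.1062 → 10.1062 [wait]  node(8,5) S=158.7539 payoff=0.0000 vs cont=0.0000 → 0.0000 [wait]  node(8,6) S=210.3212 payoff=0.0000 vs cont=0.0000 → 0.0000 [wait]  node(8,7) S=278.6390 payoff=0.0000 vs cont=0.0000 → 0.0000 [wait]  node(8,8) S=369.1481 payoff=0.0000 vs cont=0.0000 → 0.0000 [wait]  ⇒ S*(8)=90.4496
t_7: node(7,0) S=44.7723 payoff=80.2077 vs cont=78.6481 → 80.2077 [stop]  node(7,1) S=59.3156 payoff=65.6644 vs cont=64.1049 → 65.6644 [stop]  node(7,2) S=78.5828 payoff=46.3972 vs cont=44.8377 → 46.3972 [stop]  node(7,3) S=104.1085 payoff=20.8715 vs cont=21.8065 → 21.8065 [wait]  node(7,4) S=137.9256 payoff=0.0000 vs cont=4.8935 → 4.8935 [wait]  node(7,5) S=182.7274 payoff=0.0000 vs cont=0.0000 → 0.0000 [wait]  node(7,6) S=242.0820 payoff=0.0000 vs cont=0.0000 → 0.0000 [wait]  node(7,7) S=320.7165 payoff=0.0000 vs cont=0.0000 → 0.0000 [wait]  ⇒ S*(7)=78.5828
t_6: node(6,0) S=51.5335 payoff=73.4465 vs cont=71.8870 → 73.4465 [stop]  node(6,1) S=68.2728 payoff=56.7072 vs cont=55.1476 → 56.7072 [stop]  node(6,2) S=90.4496 payoff=34.5304 vs cont=33.4414 → 34.5304 [stop]  node(6,3) S=119.8300 payoff=5.1500 vs cont=13.0218 → 13.0218 [wait]  node(6,4) S=158.7539 payoff=0.0000 vs cont=2.3695 → 2.3695 [wait]  node(6,5) S=210.3212 payoff=0.0000 vs cont=0.0000 → 0.0000 [wait]  node(6,6) S=278.6390 payoff=0.0000 vs cont=0.0000 → 0.0000 [wait]  ⇒ S*(6)=90.4496
t_5: node(5,0) S=59.3156 payoff=65.6644 vs cont=64.1049 → 65.6644 [stop]  node(5,1) S=78.5828 payoff=46.3972 vs cont=44.8377 → 46.3972 [stop]  node(5,2) S=104.1085 payoff=20.8715 vs cont=23.2739 → 23.2739 [wait]  node(5,3) S=137.9256 payoff=0.0000 vs cont=7.4979 → 7.4979 [wait]  node(5,4) S=182.7274 payoff=0.0000 vs cont=1.1473 → 1.1473 [wait]  node(5,5) S=242.0820 payoff=0.0000 vs cont=0.0000 → 0.0000 [wait]  ⇒ S*(5)=78.5828
t_4: node(4,0) S=68.2728 payoff=56.7072 vs cont=55.1476 → 56.7072 [stop]  node(4,1) S=90.4496 payoff=34.5304 vs cont=34.1800 → 34.5304 [stop]  node(4,2) S=119.8300 payoff=5.1500 vs cont=15.0432 → 15.0432 [wait]  node(4,3) S=158.7539 payoff=0.0000 vs cont=4.2080 → 4.2080 [wait]  node(4,4) S=210.3212 payoff=0.0000 vs cont=0.5555 → 0.5555 [wait]  ⇒ S*(4)=90.4496
t_3: node(3,0) S=78.5828 payoff=46.3972 vs cont=44.8377 → 46.3972 [stop]  node(3,1) S=104.1085 payoff=20.8715 vs cont=24.2913 → 24.2913 [wait]  node(3,2) S=137.9256 payoff=0.0000 vs cont=9.4020 → 9.4020 [wait]  node(3,3) S=182.7274 payoff=0.0000 vs cont=2.3172 → 2.3172 [wait]  ⇒ S*(3)=78.5828
t_2: node(2,0) S=90.4496 payoff=34.5304 vs cont=34.6921 → 34.6921 [wait]  node(2,1) S=119.8300 payoff=5.1500 vs cont=16.4942 → 16.4942 [wait]  node(2,2) S=158.7539 payoff=0.0000 vs cont=5.7188 → 5.7188 [wait]  ⇒ S*(2)=-
t_1: node(1,0) S=104.1085 payoff=20.8715 vs cont=25.0999 → 25.0999 [wait]  node(1,1) S=137.9256 payoff=0.0000 vs cont=10.8650 → 10.8650 [wait]  ⇒ S*(1)=-
t_0: node(0,0) S=119.8300 payoff=5.1500 vs cont=17.6221 → 17.6221 [wait]  ⇒ S*(0)=-

price = 17.6221
boundary = - - - 78.5828 90.4496 78.5828 90.4496 78.5828 90.4496
tree:
17.6221
25.0999 10.8650
34.6921 16.4942 5.7188
46.3972 24.2913 9.4020 2.3172
56.7072 34.5304 15.0432 4.2080 0.5555
65.6644 46.3972 23.2739 7.4979 1.1473 0.0000
73.4465 56.7072 34.5304 13.0218 2.3695 0.0000 0.0000
80.2077 65.6644 46.3972 21.8065 4.8935 0.0000 0.0000 0.0000
86.0817 73.4465 56.7072 34.5304 10.1062 0.0000 0.0000 0.0000 0.0000
91.1851 80.2077 65.6644 46.3972 20.8715 0.0000 0.0000 0.0000 0.0000 0.0000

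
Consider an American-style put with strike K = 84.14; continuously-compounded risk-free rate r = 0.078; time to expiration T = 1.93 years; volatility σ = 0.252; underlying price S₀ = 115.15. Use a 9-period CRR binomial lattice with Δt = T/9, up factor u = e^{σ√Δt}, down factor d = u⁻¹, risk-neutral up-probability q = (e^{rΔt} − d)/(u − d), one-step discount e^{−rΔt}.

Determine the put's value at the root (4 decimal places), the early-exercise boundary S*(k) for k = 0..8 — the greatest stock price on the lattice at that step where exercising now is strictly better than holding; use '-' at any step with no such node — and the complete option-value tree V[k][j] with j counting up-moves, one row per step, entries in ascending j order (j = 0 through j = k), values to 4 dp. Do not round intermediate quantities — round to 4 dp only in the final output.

params: Δt=0.21444 u=1.12378 d=0.88986 q=0.54297 e^(-rΔt)=0.98341
t_9 payoffs: 43.8555 33.2656 19.8918 3.0024 0.0000 0.0000 0.0000 0.0000 0.0000 0.0000
t_8: node(8,0) S=45.2709 payoff=38.8691 vs cont=37.4735 → 38.8691 [stop]  node(8,1) S=57.1716 payoff=26.9684 vs cont=25.5728 → 26.9684 [stop]  node(8,2) S=72.2007 payoff=11.9393 vs cont=10.5436 → 11.9393 [stop]  node(8,3) S=91.1806 payoff=0.0000 vs cont=1.3495 → 1.3495 [wait]  node(8,4) S=115.1500 payoff=0.0000 vs cont=0.0000 → 0.0000 [wait]  node(8,5) S=145.4204 payoff=0.0000 vs cont=0.0000 → 0.0000 [wait]  node(8,6) S=183.6482 payoff=0.0000 vs cont=0.0000 → 0.0000 [wait]  node(8,7) S=231.9252 payoff=0.0000 vs cont=0.0000 → 0.0000 [wait]  node(8,8) S=292.8931 payoff=0.0000 vs cont=0.0000 → 0.0000 [wait]  ⇒ S*(8)=72.2007
t_7: node(7,0) S=50.8744 payoff=33.2656 vs cont=31.8699 → 33.2656 [stop]  node(7,1) S=64.2482 payoff=19.8918 vs cont=18.4962 → 19.8918 [stop]  node(7,2) S=81.1376 payoff=3.0024 vs cont=6.0867 → 6.0867 [wait]  node(7,3) S=102.4668 payoff=0.0000 vs cont=0.6065 → 0.6065 [wait]  node(7,4) S=129.4031 payoff=0.0000 vs cont=0.0000 → 0.0000 [wait]  node(7,5) S=163.4203 payoff=0.0000 vs cont=0.0000 → 0.0000 [wait]  node(7,6) S=206.3798 payoff=0.0000 vs cont=0.0000 → 0.0000 [wait]  node(7,7) S=260.6325 payoff=0.0000 vs cont=0.0000 → 0.0000 [wait]  ⇒ S*(7)=64.2482
t_6: node(6,0) S=57.1716 payoff=26.9684 vs cont=25.5728 → 26.9684 [stop]  node(6,1) S=72.2007 payoff=11.9393 vs cont=12.1905 → 12.1905 [wait]  node(6,2) S=91.1806 payoff=0.0000 vs cont=3.0596 → 3.0596 [wait]  node(6,3) S=115.1500 payoff=0.0000 vs cont=0.2726 → 0.2726 [wait]  node(6,4) S=145.4204 payoff=0.0000 vs cont=0.0000 → 0.0000 [wait]  node(6,5) S=183.6482 payoff=0.0000 vs cont=0.0000 → 0.0000 [wait]  node(6,6) S=231.9252 payoff=0.0000 vs cont=0.0000 → 0.0000 [wait]  ⇒ S*(6)=57.1716
t_5: node(5,0) S=64.2482 payoff=19.8918 vs cont=18.6303 → 19.8918 [stop]  node(5,1) S=81.1376 payoff=3.0024 vs cont=7.1128 → 7.1128 [wait]  node(5,2) S=102.4668 payoff=0.0000 vs cont=1.5207 → 1.5207 [wait]  node(5,3) S=129.4031 payoff=0.0000 vs cont=0.1225 → 0.1225 [wait]  node(5,4) S=163.4203 payoff=0.0000 vs cont=0.0000 → 0.0000 [wait]  node(5,5) S=206.3798 payoff=0.0000 vs cont=0.0000 → 0.0000 [wait]  ⇒ S*(5)=64.2482
t_4: node(4,0) S=72.2007 payoff=11.9393 vs cont=12.7384 → 12.7384 [wait]  node(4,1) S=91.1806 payoff=0.0000 vs cont=4.0088 → 4.0088 [wait]  node(4,2) S=115.1500 payoff=0.0000 vs cont=0.7489 → 0.7489 [wait]  node(4,3) S=145.4204 payoff=0.0000 vs cont=0.0551 → 0.0551 [wait]  node(4,4) S=183.6482 payoff=0.0000 vs cont=0.0000 → 0.0000 [wait]  ⇒ S*(4)=-
t_3: node(3,0) S=81.1376 payoff=3.0024 vs cont=7.8659 → 7.8659 [wait]  node(3,1) S=102.4668 payoff=0.0000 vs cont=2.2017 → 2.2017 [wait]  node(3,2) S=129.4031 payoff=0.0000 vs cont=0.3660 → 0.3660 [wait]  node(3,3) S=163.4203 payoff=0.0000 vs cont=0.0248 → 0.0248 [wait]  ⇒ S*(3)=-
t_2: node(2,0) S=91.1806 payoff=0.0000 vs cont=4.7109 → 4.7109 [wait]  node(2,1) S=115.1500 payoff=0.0000 vs cont=1.1850 → 1.1850 [wait]  node(2,2) S=145.4204 payoff=0.0000 vs cont=0.1777 → 0.1777 [wait]  ⇒ S*(2)=-
t_1: node(1,0) S=102.4668 payoff=0.0000 vs cont=2.7501 → 2.7501 [wait]  node(1,1) S=129.4031 payoff=0.0000 vs cont=0.6275 → 0.6275 [wait]  ⇒ S*(1)=-
t_0: node(0,0) S=115.1500 payoff=0.0000 vs cont=1.5711 → 1.5711 [wait]  ⇒ S*(0)=-

price = 1.5711
boundary = - - - - - 64.2482 57.1716 64.2482 72.2007
tree:
1.5711
2.7501 0.6275
4.7109 1.1850 0.1777
7.8659 2.2017 0.3660 0.0248
12.7384 4.0088 0.7489 0.0551 0.0000
19.8918 7.1128 1.5207 0.1225 0.0000 0.0000
26.9684 12.1905 3.0596 0.2726 0.0000 0.0000 0.0000
33.2656 19.8918 6.0867 0.6065 0.0000 0.0000 0.0000 0.0000
38.8691 26.9684 11.9393 1.3495 0.0000 0.0000 0.0000 0.0000 0.0000
43.8555 33.2656 19.8918 3.0024 0.0000 0.0000 0.0000 0.0000 0.0000 0.0000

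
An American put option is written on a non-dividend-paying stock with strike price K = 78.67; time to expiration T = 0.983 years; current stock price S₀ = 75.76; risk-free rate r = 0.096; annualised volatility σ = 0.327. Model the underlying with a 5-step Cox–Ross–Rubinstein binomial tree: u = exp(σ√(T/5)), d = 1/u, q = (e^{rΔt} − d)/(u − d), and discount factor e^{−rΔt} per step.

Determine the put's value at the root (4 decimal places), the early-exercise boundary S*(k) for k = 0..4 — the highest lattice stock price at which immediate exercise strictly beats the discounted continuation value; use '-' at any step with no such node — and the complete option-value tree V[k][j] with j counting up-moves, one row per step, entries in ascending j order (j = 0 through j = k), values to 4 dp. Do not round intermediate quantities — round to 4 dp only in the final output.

Δt=0.19660, u=1.15603, d=0.86503, q=0.52929, disc=e^(-rΔt)=0.98130
k=5 terminal: V=max(K-S,0) → 41.9758 29.6318 13.1353 0.0000 0.0000 0.0000
k=4: j=0 S=42.4195 intr=36.2505 cont=34.7796 V=36.2505[EX]; j=1 S=56.6895 intr=21.9805 cont=20.5096 V=21.9805[EX]; j=2 S=75.7600 intr=2.9100 cont=6.0673 V=6.0673[hold]; j=3 S=101.2458 intr=0.0000 cont=0.0000 V=0.0000[hold]; j=4 S=135.3051 intr=0.0000 cont=0.0000 V=0.0000[hold]  S*(4)=56.6895
k=3: j=0 S=49.0382 intr=29.6318 cont=28.1610 V=29.6318[EX]; j=1 S=65.5347 intr=13.1353 cont=13.3043 V=13.3043[hold]; j=2 S=87.5807 intr=0.0000 cont=2.8025 V=2.8025[hold]; j=3 S=117.0431 intr=0.0000 cont=0.0000 V=0.0000[hold]  S*(3)=49.0382
k=2: j=0 S=56.6895 intr=21.9805 cont=20.5974 V=21.9805[EX]; j=1 S=75.7600 intr=2.9100 cont=7.6010 V=7.6010[hold]; j=2 S=101.2458 intr=0.0000 cont=1.2945 V=1.2945[hold]  S*(2)=56.6895
k=1: j=0 S=65.5347 intr=13.1353 cont=14.1009 V=14.1009[hold]; j=1 S=87.5807 intr=0.0000 cont=4.1833 V=4.1833[hold]  S*(1)=-
k=0: j=0 S=75.7600 intr=2.9100 cont=8.6862 V=8.6862[hold]  S*(0)=-

price = 8.6862
boundary = - - 56.6895 49.0382 56.6895
tree:
8.6862
14.1009 4.1833
21.9805 7.6010 1.2945
29.6318 13.3043 2.8025 0.0000
36.2505 21.9805 6.0673 0.0000 0.0000
41.9758 29.6318 13.1353 0.0000 0.0000 0.0000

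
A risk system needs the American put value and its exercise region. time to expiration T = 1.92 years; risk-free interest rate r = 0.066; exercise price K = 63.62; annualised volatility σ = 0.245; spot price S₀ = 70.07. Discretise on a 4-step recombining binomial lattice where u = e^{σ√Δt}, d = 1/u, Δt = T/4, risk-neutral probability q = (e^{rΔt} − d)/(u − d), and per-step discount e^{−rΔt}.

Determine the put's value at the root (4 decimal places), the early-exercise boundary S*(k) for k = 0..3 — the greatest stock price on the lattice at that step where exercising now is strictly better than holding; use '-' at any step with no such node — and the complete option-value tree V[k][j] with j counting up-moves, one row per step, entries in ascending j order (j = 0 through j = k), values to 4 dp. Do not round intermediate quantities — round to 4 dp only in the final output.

Δt=0.48000, u=1.18500, d=0.84388, q=0.55203, disc=e^(-rΔt)=0.96882
k=4 terminal: V=max(K-S,0) → 28.0845 13.7204 0.0000 0.0000 0.0000
k=3: j=0 S=42.1094 intr=21.5106 cont=19.5267 V=21.5106[EX]; j=1 S=59.1309 intr=4.4891 cont=5.9547 V=5.9547[hold]; j=2 S=83.0328 intr=0.0000 cont=0.0000 V=0.0000[hold]; j=3 S=116.5963 intr=0.0000 cont=0.0000 V=0.0000[hold]  S*(3)=42.1094
k=2: j=0 S=49.8996 intr=13.7204 cont=12.5204 V=13.7204[EX]; j=1 S=70.0700 intr=0.0000 cont=2.5844 V=2.5844[hold]; j=2 S=98.3937 intr=0.0000 cont=0.0000 V=0.0000[hold]  S*(2)=49.8996
k=1: j=0 S=59.1309 intr=4.4891 cont=7.3369 V=7.3369[hold]; j=1 S=83.0328 intr=0.0000 cont=1.1216 V=1.1216[hold]  S*(1)=-
k=0: j=0 S=70.0700 intr=0.0000 cont=3.7841 V=3.7841[hold]  S*(0)=-

price = 3.7841
boundary = - - 49.8996 42.1094
tree:
3.7841
7.3369 1.1216
13.7204 2.5844 0.0000
21.5106 5.9547 0.0000 0.0000
28.0845 13.7204 0.0000 0.0000 0.0000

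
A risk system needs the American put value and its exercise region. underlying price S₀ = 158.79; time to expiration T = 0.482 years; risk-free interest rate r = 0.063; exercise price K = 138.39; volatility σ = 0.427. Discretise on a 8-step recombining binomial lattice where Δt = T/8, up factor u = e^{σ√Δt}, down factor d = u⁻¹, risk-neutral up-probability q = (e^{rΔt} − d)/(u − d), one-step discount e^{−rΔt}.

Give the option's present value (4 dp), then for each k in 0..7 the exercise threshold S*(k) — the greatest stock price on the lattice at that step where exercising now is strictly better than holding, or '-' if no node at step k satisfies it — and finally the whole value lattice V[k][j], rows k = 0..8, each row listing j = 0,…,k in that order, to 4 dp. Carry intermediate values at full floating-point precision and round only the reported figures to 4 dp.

price = 8.2426
boundary = - - - - - 94.0219 104.4114 115.9489
tree:
8.2426
12.3079 4.1075
17.8930 6.6347 1.5292
25.2016 10.4830 2.7115 0.3198
34.1864 16.1168 4.7454 0.6319 0.0000
44.3681 23.9349 8.1667 1.2485 0.0000 0.0000
53.7237 33.9786 13.7468 2.4667 0.0000 0.0000 0.0000
62.1485 44.3681 22.4411 4.8735 0.0000 0.0000 0.0000 0.0000
69.7349 53.7237 33.9786 9.6286 0.0000 0.0000 0.0000 0.0000 0.0000

Δt=0.06025, u=1.11050, d=0.90049, q=0.49193, disc=e^(-rΔt)=0.99621
k=8 terminal: V=max(K-S,0) → 69.7349 53.7237 33.9786 9.6286 0.0000 0.0000 0.0000 0.0000 0.0000
k=7: j=0 S=76.2415 intr=62.1485 cont=61.6242 V=62.1485[EX]; j=1 S=94.0219 intr=44.3681 cont=43.8438 V=44.3681[EX]; j=2 S=115.9489 intr=22.4411 cont=21.9168 V=22.4411[EX]; j=3 S=142.9896 intr=0.0000 cont=4.8735 V=4.8735[hold]; j=4 S=176.3364 intr=0.0000 cont=0.0000 V=0.0000[hold]; j=5 S=217.4601 intr=0.0000 cont=0.0000 V=0.0000[hold]; j=6 S=268.1743 intr=0.0000 cont=0.0000 V=0.0000[hold]; j=7 S=330.7156 intr=0.0000 cont=0.0000 V=0.0000[hold]  S*(7)=115.9489
k=6: j=0 S=84.6663 intr=53.7237 cont=53.1994 V=53.7237[EX]; j=1 S=104.4114 intr=33.9786 cont=33.4543 V=33.9786[EX]; j=2 S=128.7614 intr=9.6286 cont=13.7468 V=13.7468[hold]; j=3 S=158.7900 intr=0.0000 cont=2.4667 V=2.4667[hold]; j=4 S=195.8217 intr=0.0000 cont=0.0000 V=0.0000[hold]; j=5 S=241.4895 intr=0.0000 cont=0.0000 V=0.0000[hold]; j=6 S=297.8077 intr=0.0000 cont=0.0000 V=0.0000[hold]  S*(6)=104.4114
k=5: j=0 S=94.0219 intr=44.3681 cont=43.8438 V=44.3681[EX]; j=1 S=115.9489 intr=22.4411 cont=23.9349 V=23.9349[hold]; j=2 S=142.9896 intr=0.0000 cont=8.1667 V=8.1667[hold]; j=3 S=176.3364 intr=0.0000 cont=1.2485 V=1.2485[hold]; j=4 S=217.4601 intr=0.0000 cont=0.0000 V=0.0000[hold]; j=5 S=268.1743 intr=0.0000 cont=0.0000 V=0.0000[hold]  S*(5)=94.0219
k=4: j=0 S=104.4114 intr=33.9786 cont=34.1864 V=34.1864[hold]; j=1 S=128.7614 intr=9.6286 cont=16.1168 V=16.1168[hold]; j=2 S=158.7900 intr=0.0000 cont=4.7454 V=4.7454[hold]; j=3 S=195.8217 intr=0.0000 cont=0.6319 V=0.6319[hold]; j=4 S=241.4895 intr=0.0000 cont=0.0000 V=0.0000[hold]  S*(4)=-
k=3: j=0 S=115.9489 intr=22.4411 cont=25.2016 V=25.2016[hold]; j=1 S=142.9896 intr=0.0000 cont=10.4830 V=10.4830[hold]; j=2 S=176.3364 intr=0.0000 cont=2.7115 V=2.7115[hold]; j=3 S=217.4601 intr=0.0000 cont=0.3198 V=0.3198[hold]  S*(3)=-
k=2: j=0 S=128.7614 intr=9.6286 cont=17.8930 V=17.8930[hold]; j=1 S=158.7900 intr=0.0000 cont=6.6347 V=6.6347[hold]; j=2 S=195.8217 intr=0.0000 cont=1.5292 V=1.5292[hold]  S*(2)=-
k=1: j=0 S=142.9896 intr=0.0000 cont=12.3079 V=12.3079[hold]; j=1 S=176.3364 intr=0.0000 cont=4.1075 V=4.1075[hold]  S*(1)=-
k=0: j=0 S=158.7900 intr=0.0000 cont=8.2426 V=8.2426[hold]  S*(0)=-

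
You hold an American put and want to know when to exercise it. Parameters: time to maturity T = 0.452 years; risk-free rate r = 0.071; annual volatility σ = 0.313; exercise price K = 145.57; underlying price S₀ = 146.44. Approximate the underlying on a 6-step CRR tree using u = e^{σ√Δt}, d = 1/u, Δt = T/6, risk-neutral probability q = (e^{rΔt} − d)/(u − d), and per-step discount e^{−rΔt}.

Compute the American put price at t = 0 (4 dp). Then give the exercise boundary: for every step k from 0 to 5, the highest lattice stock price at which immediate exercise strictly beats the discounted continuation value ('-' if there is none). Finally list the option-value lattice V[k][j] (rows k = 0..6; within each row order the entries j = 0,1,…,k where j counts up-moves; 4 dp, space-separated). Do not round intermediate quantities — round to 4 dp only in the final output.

params: Δt=0.07533 u=1.08971 d=0.91768 q=0.50971 e^(-rΔt)=0.99467
t_6 payoffs: 58.1117 41.7166 22.2481 0.0000 0.0000 0.0000 0.0000
t_5: node(5,0) S=95.3040 payoff=50.2660 vs cont=49.4895 → 50.2660 [stop]  node(5,1) S=113.1698 payoff=32.4002 vs cont=31.6237 → 32.4002 [stop]  node(5,2) S=134.3847 payoff=11.1853 vs cont=10.8498 → 11.1853 [stop]  node(5,3) S=159.5767 payoff=0.0000 vs cont=0.0000 → 0.0000 [wait]  node(5,4) S=189.4912 payoff=0.0000 vs cont=0.0000 → 0.0000 [wait]  node(5,5) S=225.0134 payoff=0.0000 vs cont=0.0000 → 0.0000 [wait]  ⇒ S*(5)=134.3847
t_4: node(4,0) S=103.8534 payoff=41.7166 vs cont=40.9401 → 41.7166 [stop]  node(4,1) S=123.3219 payoff=22.2481 vs cont=21.4716 → 22.2481 [stop]  node(4,2) S=146.4400 payoff=0.0000 vs cont=5.4548 → 5.4548 [wait]  node(4,3) S=173.8918 payoff=0.0000 vs cont=0.0000 → 0.0000 [wait]  node(4,4) S=206.4898 payoff=0.0000 vs cont=0.0000 → 0.0000 [wait]  ⇒ S*(4)=123.3219
t_3: node(3,0) S=113.1698 payoff=32.4002 vs cont=31.6237 → 32.4002 [stop]  node(3,1) S=134.3847 payoff=11.1853 vs cont=13.6153 → 13.6153 [wait]  node(3,2) S=159.5767 payoff=0.0000 vs cont=2.6601 → 2.6601 [wait]  node(3,3) S=189.4912 payoff=0.0000 vs cont=0.0000 → 0.0000 [wait]  ⇒ S*(3)=113.1698
t_2: node(2,0) S=123.3219 payoff=22.2481 vs cont=22.7036 → 22.7036 [wait]  node(2,1) S=146.4400 payoff=0.0000 vs cont=7.9885 → 7.9885 [wait]  node(2,2) S=173.8918 payoff=0.0000 vs cont=1.2973 → 1.2973 [wait]  ⇒ S*(2)=-
t_1: node(1,0) S=134.3847 payoff=11.1853 vs cont=15.1221 → 15.1221 [wait]  node(1,1) S=159.5767 payoff=0.0000 vs cont=4.5535 → 4.5535 [wait]  ⇒ S*(1)=-
t_0: node(0,0) S=146.4400 payoff=0.0000 vs cont=9.6832 → 9.6832 [wait]  ⇒ S*(0)=-

price = 9.6832
boundary = - - - 113.1698 123.3219 134.3847
tree:
9.6832
15.1221 4.5535
22.7036 7.9885 1.2973
32.4002 13.6153 2.6601 0.0000
41.7166 22.2481 5.4548 0.0000 0.0000
50.2660 32.4002 11.1853 0.0000 0.0000 0.0000
58.1117 41.7166 22.2481 0.0000 0.0000 0.0000 0.0000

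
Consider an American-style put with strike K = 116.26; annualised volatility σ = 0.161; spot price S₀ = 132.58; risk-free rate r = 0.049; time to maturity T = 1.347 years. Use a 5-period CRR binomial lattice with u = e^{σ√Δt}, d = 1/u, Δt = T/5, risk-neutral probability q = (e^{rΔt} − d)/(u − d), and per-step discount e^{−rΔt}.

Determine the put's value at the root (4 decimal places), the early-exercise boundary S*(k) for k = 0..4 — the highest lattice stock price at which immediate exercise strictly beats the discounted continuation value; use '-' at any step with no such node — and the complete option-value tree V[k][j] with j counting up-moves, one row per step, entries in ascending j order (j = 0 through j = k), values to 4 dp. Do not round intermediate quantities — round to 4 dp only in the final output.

Δt=0.26940  u=1.08716  d=0.91983  q=0.55854  discount=0.98689
step 5 (expiry): payoffs max(K−S,0) = 28.9591 13.0783 0.0000 0.0000 0.0000 0.0000
step 4: (k=4,j=0): S=94.9097, (K−S)⁺=21.3503, hold=19.8257 ⇒ V=21.3503 exercise | (k=4,j=1): S=112.1745, (K−S)⁺=4.0855, hold=5.6979 ⇒ V=5.6979 continue | (k=4,j=2): S=132.5800, (K−S)⁺=0.0000, hold=0.0000 ⇒ V=0.0000 continue | (k=4,j=3): S=156.6974, (K−S)⁺=0.0000, hold=0.0000 ⇒ V=0.0000 continue | (k=4,j=4): S=185.2019, (K−S)⁺=0.0000, hold=0.0000 ⇒ V=0.0000 continue  boundary S*=94.9097
step 3: (k=3,j=0): S=103.1817, (K−S)⁺=13.0783, hold=12.4425 ⇒ V=13.0783 exercise | (k=3,j=1): S=121.9512, (K−S)⁺=0.0000, hold=2.4824 ⇒ V=2.4824 continue | (k=3,j=2): S=144.1351, (K−S)⁺=0.0000, hold=0.0000 ⇒ V=0.0000 continue | (k=3,j=3): S=170.3545, (K−S)⁺=0.0000, hold=0.0000 ⇒ V=0.0000 continue  boundary S*=103.1817
step 2: (k=2,j=0): S=112.1745, (K−S)⁺=4.0855, hold=7.0662 ⇒ V=7.0662 continue | (k=2,j=1): S=132.5800, (K−S)⁺=0.0000, hold=1.0815 ⇒ V=1.0815 continue | (k=2,j=2): S=156.6974, (K−S)⁺=0.0000, hold=0.0000 ⇒ V=0.0000 continue  boundary S*=-
step 1: (k=1,j=0): S=121.9512, (K−S)⁺=0.0000, hold=3.6747 ⇒ V=3.6747 continue | (k=1,j=1): S=144.1351, (K−S)⁺=0.0000, hold=0.4712 ⇒ V=0.4712 continue  boundary S*=-
step 0: (k=0,j=0): S=132.5800, (K−S)⁺=0.0000, hold=1.8607 ⇒ V=1.8607 continue  boundary S*=-

price = 1.8607
boundary = - - - 103.1817 94.9097
tree:
1.8607
3.6747 0.4712
7.0662 1.0815 0.0000
13.0783 2.4824 0.0000 0.0000
21.3503 5.6979 0.0000 0.0000 0.0000
28.9591 13.0783 0.0000 0.0000 0.0000 0.0000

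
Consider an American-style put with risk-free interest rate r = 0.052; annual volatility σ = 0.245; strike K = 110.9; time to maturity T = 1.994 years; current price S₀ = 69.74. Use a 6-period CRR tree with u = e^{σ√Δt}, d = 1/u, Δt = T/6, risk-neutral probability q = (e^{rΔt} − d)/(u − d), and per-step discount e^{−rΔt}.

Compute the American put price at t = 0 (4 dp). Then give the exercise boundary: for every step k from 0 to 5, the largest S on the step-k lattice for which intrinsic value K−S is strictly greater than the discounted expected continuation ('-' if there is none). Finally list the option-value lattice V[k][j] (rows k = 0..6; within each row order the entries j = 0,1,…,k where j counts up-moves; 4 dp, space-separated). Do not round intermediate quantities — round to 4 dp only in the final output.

price = 41.1600
boundary = 69.7400 80.3195 69.7400 80.3195 69.7400 80.3195
tree:
41.1600
50.3460 30.5805
58.3220 41.1600 19.8027
65.2475 50.3460 30.5805 10.7562
71.2607 58.3220 41.1600 18.6697 3.9885
76.4819 65.2475 50.3460 30.5805 8.5658 0.0000
81.0154 71.2607 58.3220 41.1600 18.3961 0.0000 0.0000

Δt=0.33233, u=1.15170, d=0.86828, q=0.52625, disc=e^(-rΔt)=0.98287
k=6 terminal: V=max(K-S,0) → 81.0154 71.2607 58.3220 41.1600 18.3961 0.0000 0.0000
k=5: j=0 S=34.4181 intr=76.4819 cont=74.5819 V=76.4819[EX]; j=1 S=45.6525 intr=65.2475 cont=63.3475 V=65.2475[EX]; j=2 S=60.5540 intr=50.3460 cont=48.4460 V=50.3460[EX]; j=3 S=80.3195 intr=30.5805 cont=28.6805 V=30.5805[EX]; j=4 S=106.5367 intr=4.3633 cont=8.5658 V=8.5658[hold]; j=5 S=141.3115 intr=0.0000 cont=0.0000 V=0.0000[hold]  S*(5)=80.3195
k=4: j=0 S=39.6393 intr=71.2607 cont=69.3607 V=71.2607[EX]; j=1 S=52.5780 intr=58.3220 cont=56.4220 V=58.3220[EX]; j=2 S=69.7400 intr=41.1600 cont=39.2600 V=41.1600[EX]; j=3 S=92.5039 intr=18.3961 cont=18.6697 V=18.6697[hold]; j=4 S=122.6982 intr=0.0000 cont=3.9885 V=3.9885[hold]  S*(4)=69.7400
k=3: j=0 S=45.6525 intr=65.2475 cont=63.3475 V=65.2475[EX]; j=1 S=60.5540 intr=50.3460 cont=48.4460 V=50.3460[EX]; j=2 S=80.3195 intr=30.5805 cont=28.8220 V=30.5805[EX]; j=3 S=106.5367 intr=4.3633 cont=10.7562 V=10.7562[hold]  S*(3)=80.3195
k=2: j=0 S=52.5780 intr=58.3220 cont=56.4220 V=58.3220[EX]; j=1 S=69.7400 intr=41.1600 cont=39.2600 V=41.1600[EX]; j=2 S=92.5039 intr=18.3961 cont=19.8027 V=19.8027[hold]  S*(2)=69.7400
k=1: j=0 S=60.5540 intr=50.3460 cont=48.4460 V=50.3460[EX]; j=1 S=80.3195 intr=30.5805 cont=29.4080 V=30.5805[EX]  S*(1)=80.3195
k=0: j=0 S=69.7400 intr=41.1600 cont=39.2600 V=41.1600[EX]  S*(0)=69.7400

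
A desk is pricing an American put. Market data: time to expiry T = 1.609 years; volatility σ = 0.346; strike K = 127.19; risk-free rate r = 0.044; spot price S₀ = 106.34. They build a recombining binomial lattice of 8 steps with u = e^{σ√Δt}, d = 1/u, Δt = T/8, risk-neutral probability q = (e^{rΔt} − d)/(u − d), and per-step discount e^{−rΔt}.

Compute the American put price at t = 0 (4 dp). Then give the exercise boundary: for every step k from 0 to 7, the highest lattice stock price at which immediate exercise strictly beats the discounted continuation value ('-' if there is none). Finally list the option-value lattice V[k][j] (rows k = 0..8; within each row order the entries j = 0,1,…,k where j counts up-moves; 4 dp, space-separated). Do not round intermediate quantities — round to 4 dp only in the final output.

Δt=0.20112  u=1.16786  d=0.85627  q=0.48981  discount=0.99119
step 8 (expiry): payoffs max(K−S,0) = 96.4588 85.2761 70.0240 49.2218 20.8500 0.0000 0.0000 0.0000 0.0000
step 7: (k=7,j=0): S=35.8896, (K−S)⁺=91.3004, hold=90.1798 ⇒ V=91.3004 exercise | (k=7,j=1): S=48.9495, (K−S)⁺=78.2405, hold=77.1199 ⇒ V=78.2405 exercise | (k=7,j=2): S=66.7617, (K−S)⁺=60.4283, hold=59.3077 ⇒ V=60.4283 exercise | (k=7,j=3): S=91.0557, (K−S)⁺=36.1343, hold=35.0137 ⇒ V=36.1343 exercise | (k=7,j=4): S=124.1899, (K−S)⁺=3.0001, hold=10.5437 ⇒ V=10.5437 continue | (k=7,j=5): S=169.3814, (K−S)⁺=0.0000, hold=0.0000 ⇒ V=0.0000 continue | (k=7,j=6): S=231.0176, (K−S)⁺=0.0000, hold=0.0000 ⇒ V=0.0000 continue | (k=7,j=7): S=315.0826, (K−S)⁺=0.0000, hold=0.0000 ⇒ V=0.0000 continue  boundary S*=91.0557
step 6: (k=6,j=0): S=41.9139, (K−S)⁺=85.2761, hold=84.1555 ⇒ V=85.2761 exercise | (k=6,j=1): S=57.1660, (K−S)⁺=70.0240, hold=68.9034 ⇒ V=70.0240 exercise | (k=6,j=2): S=77.9682, (K−S)⁺=49.2218, hold=48.1012 ⇒ V=49.2218 exercise | (k=6,j=3): S=106.3400, (K−S)⁺=20.8500, hold=23.3918 ⇒ V=23.3918 continue | (k=6,j=4): S=145.0361, (K−S)⁺=0.0000, hold=5.3319 ⇒ V=5.3319 continue | (k=6,j=5): S=197.8133, (K−S)⁺=0.0000, hold=0.0000 ⇒ V=0.0000 continue | (k=6,j=6): S=269.7955, (K−S)⁺=0.0000, hold=0.0000 ⇒ V=0.0000 continue  boundary S*=77.9682
step 5: (k=5,j=0): S=48.9495, (K−S)⁺=78.2405, hold=77.1199 ⇒ V=78.2405 exercise | (k=5,j=1): S=66.7617, (K−S)⁺=60.4283, hold=59.3077 ⇒ V=60.4283 exercise | (k=5,j=2): S=91.0557, (K−S)⁺=36.1343, hold=36.2478 ⇒ V=36.2478 continue | (k=5,j=3): S=124.1899, (K−S)⁺=3.0001, hold=14.4177 ⇒ V=14.4177 continue | (k=5,j=4): S=169.3814, (K−S)⁺=0.0000, hold=2.6963 ⇒ V=2.6963 continue | (k=5,j=5): S=231.0176, (K−S)⁺=0.0000, hold=0.0000 ⇒ V=0.0000 continue  boundary S*=66.7617
step 4: (k=4,j=0): S=57.1660, (K−S)⁺=70.0240, hold=68.9034 ⇒ V=70.0240 exercise | (k=4,j=1): S=77.9682, (K−S)⁺=49.2218, hold=48.1563 ⇒ V=49.2218 exercise | (k=4,j=2): S=106.3400, (K−S)⁺=20.8500, hold=25.3300 ⇒ V=25.3300 continue | (k=4,j=3): S=145.0361, (K−S)⁺=0.0000, hold=8.5999 ⇒ V=8.5999 continue | (k=4,j=4): S=197.8133, (K−S)⁺=0.0000, hold=1.3635 ⇒ V=1.3635 continue  boundary S*=77.9682
step 3: (k=3,j=0): S=66.7617, (K−S)⁺=60.4283, hold=59.3077 ⇒ V=60.4283 exercise | (k=3,j=1): S=91.0557, (K−S)⁺=36.1343, hold=37.1887 ⇒ V=37.1887 continue | (k=3,j=2): S=124.1899, (K−S)⁺=3.0001, hold=16.9844 ⇒ V=16.9844 continue | (k=3,j=3): S=169.3814, (K−S)⁺=0.0000, hold=5.0109 ⇒ V=5.0109 continue  boundary S*=66.7617
step 2: (k=2,j=0): S=77.9682, (K−S)⁺=49.2218, hold=48.6131 ⇒ V=49.2218 exercise | (k=2,j=1): S=106.3400, (K−S)⁺=20.8500, hold=27.0520 ⇒ V=27.0520 continue | (k=2,j=2): S=145.0361, (K−S)⁺=0.0000, hold=11.0217 ⇒ V=11.0217 continue  boundary S*=77.9682
step 1: (k=1,j=0): S=91.0557, (K−S)⁺=36.1343, hold=38.0248 ⇒ V=38.0248 continue | (k=1,j=1): S=124.1899, (K−S)⁺=3.0001, hold=19.0310 ⇒ V=19.0310 continue  boundary S*=-
step 0: (k=0,j=0): S=106.3400, (K−S)⁺=20.8500, hold=28.4683 ⇒ V=28.4683 continue  boundary S*=-

price = 28.4683
boundary = - - 77.9682 66.7617 77.9682 66.7617 77.9682 91.0557
tree:
28.4683
38.0248 19.0310
49.2218 27.0520 11.0217
60.4283 37.1887 16.9844 5.0109
70.0240 49.2218 25.3300 8.5999 1.3635
78.2405 60.4283 36.2478 14.4177 2.6963 0.0000
85.2761 70.0240 49.2218 23.3918 5.3319 0.0000 0.0000
91.3004 78.2405 60.4283 36.1343 10.5437 0.0000 0.0000 0.0000
96.4588 85.2761 70.0240 49.2218 20.8500 0.0000 0.0000 0.0000 0.0000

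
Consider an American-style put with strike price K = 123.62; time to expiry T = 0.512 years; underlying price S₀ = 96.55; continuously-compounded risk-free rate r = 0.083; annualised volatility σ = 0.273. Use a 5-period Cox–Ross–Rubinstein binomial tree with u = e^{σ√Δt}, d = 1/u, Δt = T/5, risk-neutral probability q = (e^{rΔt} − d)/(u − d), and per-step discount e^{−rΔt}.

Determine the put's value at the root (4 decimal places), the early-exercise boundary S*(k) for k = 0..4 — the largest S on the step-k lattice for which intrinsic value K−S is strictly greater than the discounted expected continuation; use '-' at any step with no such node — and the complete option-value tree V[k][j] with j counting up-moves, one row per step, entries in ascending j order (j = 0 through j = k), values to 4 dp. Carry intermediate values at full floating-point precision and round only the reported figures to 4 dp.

price = 27.0700
boundary = 96.5500 88.4733 96.5500 105.3640 114.9826
tree:
27.0700
35.1467 18.2768
42.5477 27.0700 10.6794
49.3297 35.1467 18.2560 4.0512
55.5443 42.5477 27.0700 8.6374 0.0000
61.2390 49.3297 35.1467 18.2560 0.0000 0.0000

params: Δt=0.10240 u=1.09129 d=0.91635 q=0.52696 e^(-rΔt)=0.99154
t_5 payoffs: 61.2390 49.3297 35.1467 18.2560 0.0000 0.0000
t_4: node(4,0) S=68.0757 payoff=55.5443 vs cont=54.4980 → 55.5443 [stop]  node(4,1) S=81.0723 payoff=42.5477 vs cont=41.5015 → 42.5477 [stop]  node(4,2) S=96.5500 payoff=27.0700 vs cont=26.0238 → 27.0700 [stop]  node(4,3) S=114.9826 payoff=8.6374 vs cont=8.5627 → 8.6374 [stop]  node(4,4) S=136.9343 payoff=0.0000 vs cont=0.0000 → 0.0000 [wait]  ⇒ S*(4)=114.9826
t_3: node(3,0) S=74.2903 payoff=49.3297 vs cont=48.2834 → 49.3297 [stop]  node(3,1) S=88.4733 payoff=35.1467 vs cont=34.1005 → 35.1467 [stop]  node(3,2) S=105.3640 payoff=18.2560 vs cont=17.2098 → 18.2560 [stop]  node(3,3) S=125.4793 payoff=0.0000 vs cont=4.0512 → 4.0512 [wait]  ⇒ S*(3)=105.3640
t_2: node(2,0) S=81.0723 payoff=42.5477 vs cont=41.5015 → 42.5477 [stop]  node(2,1) S=96.5500 payoff=27.0700 vs cont=26.0238 → 27.0700 [stop]  node(2,2) S=114.9826 payoff=8.6374 vs cont=10.6794 → 10.6794 [wait]  ⇒ S*(2)=96.5500
t_1: node(1,0) S=88.4733 payoff=35.1467 vs cont=34.1005 → 35.1467 [stop]  node(1,1) S=105.3640 payoff=18.2560 vs cont=18.2768 → 18.2768 [wait]  ⇒ S*(1)=88.4733
t_0: node(0,0) S=96.5500 payoff=27.0700 vs cont=26.0346 → 27.0700 [stop]  ⇒ S*(0)=96.5500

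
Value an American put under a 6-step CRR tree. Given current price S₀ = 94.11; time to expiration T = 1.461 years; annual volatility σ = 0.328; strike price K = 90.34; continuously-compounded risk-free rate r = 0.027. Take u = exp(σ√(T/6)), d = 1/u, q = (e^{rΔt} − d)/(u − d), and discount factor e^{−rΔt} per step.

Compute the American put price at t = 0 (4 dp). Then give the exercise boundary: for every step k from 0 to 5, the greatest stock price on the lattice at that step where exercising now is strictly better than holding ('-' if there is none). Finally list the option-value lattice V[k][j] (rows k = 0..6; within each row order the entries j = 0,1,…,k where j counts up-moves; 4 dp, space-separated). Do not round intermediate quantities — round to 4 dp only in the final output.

price = 11.0267
boundary = - - - 57.9107 68.0850 57.9107
tree:
11.0267
16.4156 5.3382
23.5882 8.8682 1.5860
32.4293 14.3313 3.0697 0.0000
41.0831 22.2550 5.9411 0.0000 0.0000
48.4438 32.4293 11.4987 0.0000 0.0000 0.0000
54.7046 41.0831 22.2550 0.0000 0.0000 0.0000 0.0000

Δt=0.24350, u=1.17569, d=0.85057, q=0.47991, disc=e^(-rΔt)=0.99345
k=6 terminal: V=max(K-S,0) → 54.7046 41.0831 22.2550 0.0000 0.0000 0.0000 0.0000
k=5: j=0 S=41.8962 intr=48.4438 cont=47.8518 V=48.4438[EX]; j=1 S=57.9107 intr=32.4293 cont=31.8373 V=32.4293[EX]; j=2 S=80.0467 intr=10.2933 cont=11.4987 V=11.4987[hold]; j=3 S=110.6440 intr=0.0000 cont=0.0000 V=0.0000[hold]; j=4 S=152.9370 intr=0.0000 cont=0.0000 V=0.0000[hold]; j=5 S=211.3962 intr=0.0000 cont=0.0000 V=0.0000[hold]  S*(5)=57.9107
k=4: j=0 S=49.2569 intr=41.0831 cont=40.4912 V=41.0831[EX]; j=1 S=68.0850 intr=22.2550 cont=22.2378 V=22.2550[EX]; j=2 S=94.1100 intr=0.0000 cont=5.9411 V=5.9411[hold]; j=3 S=130.0829 intr=0.0000 cont=0.0000 V=0.0000[hold]; j=4 S=179.8063 intr=0.0000 cont=0.0000 V=0.0000[hold]  S*(4)=68.0850
k=3: j=0 S=57.9107 intr=32.4293 cont=31.8373 V=32.4293[EX]; j=1 S=80.0467 intr=10.2933 cont=14.3313 V=14.3313[hold]; j=2 S=110.6440 intr=0.0000 cont=3.0697 V=3.0697[hold]; j=3 S=152.9370 intr=0.0000 cont=0.0000 V=0.0000[hold]  S*(3)=57.9107
k=2: j=0 S=68.0850 intr=22.2550 cont=23.5882 V=23.5882[hold]; j=1 S=94.1100 intr=0.0000 cont=8.8682 V=8.8682[hold]; j=2 S=130.0829 intr=0.0000 cont=1.5860 V=1.5860[hold]  S*(2)=-
k=1: j=0 S=80.0467 intr=10.2933 cont=16.4156 V=16.4156[hold]; j=1 S=110.6440 intr=0.0000 cont=5.3382 V=5.3382[hold]  S*(1)=-
k=0: j=0 S=94.1100 intr=0.0000 cont=11.0267 V=11.0267[hold]  S*(0)=-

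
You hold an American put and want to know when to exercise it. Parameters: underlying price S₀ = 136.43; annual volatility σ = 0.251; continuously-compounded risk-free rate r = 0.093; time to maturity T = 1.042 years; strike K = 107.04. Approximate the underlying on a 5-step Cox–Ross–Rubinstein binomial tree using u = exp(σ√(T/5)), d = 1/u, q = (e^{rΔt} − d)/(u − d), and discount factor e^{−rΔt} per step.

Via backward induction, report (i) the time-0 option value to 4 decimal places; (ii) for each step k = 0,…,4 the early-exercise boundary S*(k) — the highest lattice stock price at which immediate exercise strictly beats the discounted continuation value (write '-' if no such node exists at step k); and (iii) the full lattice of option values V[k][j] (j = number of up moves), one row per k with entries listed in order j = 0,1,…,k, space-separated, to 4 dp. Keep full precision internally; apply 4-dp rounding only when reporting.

price = 1.5473
boundary = - - - - 86.2696
tree:
1.5473
3.0955 0.3683
6.0546 0.8469 0.0000
11.4775 1.9474 0.0000 0.0000
20.7704 4.4780 0.0000 0.0000 0.0000
30.1102 10.2967 0.0000 0.0000 0.0000 0.0000

Δt=0.20840  u=1.12141  d=0.89174  q=0.55660  discount=0.98081
step 5 (expiry): payoffs max(K−S,0) = 30.1102 10.2967 0.0000 0.0000 0.0000 0.0000
step 4: (k=4,j=0): S=86.2696, (K−S)⁺=20.7704, hold=18.7158 ⇒ V=20.7704 exercise | (k=4,j=1): S=108.4885, (K−S)⁺=0.0000, hold=4.4780 ⇒ V=4.4780 continue | (k=4,j=2): S=136.4300, (K−S)⁺=0.0000, hold=0.0000 ⇒ V=0.0000 continue | (k=4,j=3): S=171.5679, (K−S)⁺=0.0000, hold=0.0000 ⇒ V=0.0000 continue | (k=4,j=4): S=215.7556, (K−S)⁺=0.0000, hold=0.0000 ⇒ V=0.0000 continue  boundary S*=86.2696
step 3: (k=3,j=0): S=96.7433, (K−S)⁺=10.2967, hold=11.4775 ⇒ V=11.4775 continue | (k=3,j=1): S=121.6597, (K−S)⁺=0.0000, hold=1.9474 ⇒ V=1.9474 continue | (k=3,j=2): S=152.9935, (K−S)⁺=0.0000, hold=0.0000 ⇒ V=0.0000 continue | (k=3,j=3): S=192.3973, (K−S)⁺=0.0000, hold=0.0000 ⇒ V=0.0000 continue  boundary S*=-
step 2: (k=2,j=0): S=108.4885, (K−S)⁺=0.0000, hold=6.0546 ⇒ V=6.0546 continue | (k=2,j=1): S=136.4300, (K−S)⁺=0.0000, hold=0.8469 ⇒ V=0.8469 continue | (k=2,j=2): S=171.5679, (K−S)⁺=0.0000, hold=0.0000 ⇒ V=0.0000 continue  boundary S*=-
step 1: (k=1,j=0): S=121.6597, (K−S)⁺=0.0000, hold=3.0955 ⇒ V=3.0955 continue | (k=1,j=1): S=152.9935, (K−S)⁺=0.0000, hold=0.3683 ⇒ V=0.3683 continue  boundary S*=-
step 0: (k=0,j=0): S=136.4300, (K−S)⁺=0.0000, hold=1.5473 ⇒ V=1.5473 continue  boundary S*=-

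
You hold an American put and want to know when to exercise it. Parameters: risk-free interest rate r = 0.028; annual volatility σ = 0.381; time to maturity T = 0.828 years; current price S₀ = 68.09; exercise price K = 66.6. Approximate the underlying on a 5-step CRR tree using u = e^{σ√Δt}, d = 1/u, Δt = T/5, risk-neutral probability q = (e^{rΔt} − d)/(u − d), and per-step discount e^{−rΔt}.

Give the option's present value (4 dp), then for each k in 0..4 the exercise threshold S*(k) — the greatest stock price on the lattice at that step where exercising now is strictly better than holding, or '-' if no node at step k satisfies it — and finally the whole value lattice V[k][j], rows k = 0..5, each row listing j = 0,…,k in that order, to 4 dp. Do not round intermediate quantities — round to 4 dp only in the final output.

Δt=0.16560, u=1.16771, d=0.85638, q=0.47624, disc=e^(-rΔt)=0.99537
k=5 terminal: V=max(K-S,0) → 35.2376 23.8359 8.2893 0.0000 0.0000 0.0000
k=4: j=0 S=36.6222 intr=29.9778 cont=29.6697 V=29.9778[EX]; j=1 S=49.9360 intr=16.6640 cont=16.3559 V=16.6640[EX]; j=2 S=68.0900 intr=0.0000 cont=4.3215 V=4.3215[hold]; j=3 S=92.8438 intr=0.0000 cont=0.0000 V=0.0000[hold]; j=4 S=126.5967 intr=0.0000 cont=0.0000 V=0.0000[hold]  S*(4)=49.9360
k=3: j=0 S=42.7641 intr=23.8359 cont=23.5278 V=23.8359[EX]; j=1 S=58.3107 intr=8.2893 cont=10.7360 V=10.7360[hold]; j=2 S=79.5093 intr=0.0000 cont=2.2529 V=2.2529[hold]; j=3 S=108.4146 intr=0.0000 cont=0.0000 V=0.0000[hold]  S*(3)=42.7641
k=2: j=0 S=49.9360 intr=16.6640 cont=17.5158 V=17.5158[hold]; j=1 S=68.0900 intr=0.0000 cont=6.6650 V=6.6650[hold]; j=2 S=92.8438 intr=0.0000 cont=1.1745 V=1.1745[hold]  S*(2)=-
k=1: j=0 S=58.3107 intr=8.2893 cont=12.2910 V=12.2910[hold]; j=1 S=79.5093 intr=0.0000 cont=4.0315 V=4.0315[hold]  S*(1)=-
k=0: j=0 S=68.0900 intr=0.0000 cont=8.3188 V=8.3188[hold]  S*(0)=-

price = 8.3188
boundary = - - - 42.7641 49.9360
tree:
8.3188
12.2910 4.0315
17.5158 6.6650 1.1745
23.8359 10.7360 2.2529 0.0000
29.9778 16.6640 4.3215 0.0000 0.0000
35.2376 23.8359 8.2893 0.0000 0.0000 0.0000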